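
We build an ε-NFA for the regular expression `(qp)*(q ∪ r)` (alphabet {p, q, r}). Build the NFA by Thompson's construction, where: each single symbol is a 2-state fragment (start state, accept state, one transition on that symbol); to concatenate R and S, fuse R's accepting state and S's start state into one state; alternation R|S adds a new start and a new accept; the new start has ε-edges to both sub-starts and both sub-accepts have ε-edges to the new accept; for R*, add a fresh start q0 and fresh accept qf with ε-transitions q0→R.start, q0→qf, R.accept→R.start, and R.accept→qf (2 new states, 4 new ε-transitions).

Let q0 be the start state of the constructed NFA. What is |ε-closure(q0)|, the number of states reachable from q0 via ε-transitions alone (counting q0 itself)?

5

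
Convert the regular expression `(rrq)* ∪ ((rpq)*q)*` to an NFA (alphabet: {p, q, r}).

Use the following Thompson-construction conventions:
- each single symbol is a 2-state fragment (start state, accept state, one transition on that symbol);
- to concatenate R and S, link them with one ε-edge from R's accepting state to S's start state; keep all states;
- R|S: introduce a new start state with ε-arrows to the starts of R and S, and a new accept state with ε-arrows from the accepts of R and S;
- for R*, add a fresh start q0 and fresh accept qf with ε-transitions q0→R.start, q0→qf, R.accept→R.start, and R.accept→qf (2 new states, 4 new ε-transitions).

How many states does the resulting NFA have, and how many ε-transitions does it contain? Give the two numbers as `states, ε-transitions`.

Building bottom-up:
Each of the 7 symbol leaves contributes 2 states and 0 ε-transitions.
  rrq → 6 states, 2 ε-transitions
  (rrq)* → 8 states, 6 ε-transitions
  rpq → 6 states, 2 ε-transitions
  (rpq)* → 8 states, 6 ε-transitions
  (rpq)*q → 10 states, 7 ε-transitions
  ((rpq)*q)* → 12 states, 11 ε-transitions
  (rrq)* ∪ ((rpq)*q)* → 22 states, 21 ε-transitions

22, 21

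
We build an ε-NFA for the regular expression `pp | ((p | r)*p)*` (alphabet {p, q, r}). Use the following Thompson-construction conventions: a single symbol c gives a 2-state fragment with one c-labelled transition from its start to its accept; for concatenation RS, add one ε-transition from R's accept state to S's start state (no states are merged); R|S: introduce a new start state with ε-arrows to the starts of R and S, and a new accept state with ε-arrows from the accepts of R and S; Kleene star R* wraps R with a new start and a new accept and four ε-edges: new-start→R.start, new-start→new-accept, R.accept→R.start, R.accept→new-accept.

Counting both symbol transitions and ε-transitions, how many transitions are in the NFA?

Per subexpression:
Each of the 5 symbol leaves contributes 1 transition (1 symbol, 0 ε).
  pp = 3 transitions (2 symbol, 1 ε)
  p | r = 6 transitions (2 symbol, 4 ε)
  (p | r)* = 10 transitions (2 symbol, 8 ε)
  (p | r)*p = 12 transitions (3 symbol, 9 ε)
  ((p | r)*p)* = 16 transitions (3 symbol, 13 ε)
  pp | ((p | r)*p)* = 23 transitions (5 symbol, 18 ε)

23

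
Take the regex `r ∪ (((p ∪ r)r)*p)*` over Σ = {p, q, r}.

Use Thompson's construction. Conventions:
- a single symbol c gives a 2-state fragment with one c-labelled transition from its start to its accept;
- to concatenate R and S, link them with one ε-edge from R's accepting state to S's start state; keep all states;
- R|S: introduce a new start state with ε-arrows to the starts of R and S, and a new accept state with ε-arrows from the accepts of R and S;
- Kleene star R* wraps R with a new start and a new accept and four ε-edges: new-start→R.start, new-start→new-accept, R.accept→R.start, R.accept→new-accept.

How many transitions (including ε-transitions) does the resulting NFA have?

23

Bottom-up over the parse tree:
Each of the 5 symbol leaves contributes 1 transition (1 symbol, 0 ε).
  p ∪ r = 6 transitions (2 symbol, 4 ε)
  (p ∪ r)r = 8 transitions (3 symbol, 5 ε)
  ((p ∪ r)r)* = 12 transitions (3 symbol, 9 ε)
  ((p ∪ r)r)*p = 14 transitions (4 symbol, 10 ε)
  (((p ∪ r)r)*p)* = 18 transitions (4 symbol, 14 ε)
  r ∪ (((p ∪ r)r)*p)* = 23 transitions (5 symbol, 18 ε)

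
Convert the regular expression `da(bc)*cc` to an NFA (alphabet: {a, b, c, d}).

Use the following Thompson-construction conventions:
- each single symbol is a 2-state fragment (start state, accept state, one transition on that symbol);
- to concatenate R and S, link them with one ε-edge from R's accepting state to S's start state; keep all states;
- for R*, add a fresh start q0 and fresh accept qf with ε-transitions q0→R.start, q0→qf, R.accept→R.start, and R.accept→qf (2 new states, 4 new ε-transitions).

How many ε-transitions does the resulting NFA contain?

By structural recursion:
Each of the 6 symbol leaves contributes 0 ε-transitions.
  bc → 1 ε-transition
  (bc)* → 5 ε-transitions
  da(bc)*cc → 9 ε-transitions

9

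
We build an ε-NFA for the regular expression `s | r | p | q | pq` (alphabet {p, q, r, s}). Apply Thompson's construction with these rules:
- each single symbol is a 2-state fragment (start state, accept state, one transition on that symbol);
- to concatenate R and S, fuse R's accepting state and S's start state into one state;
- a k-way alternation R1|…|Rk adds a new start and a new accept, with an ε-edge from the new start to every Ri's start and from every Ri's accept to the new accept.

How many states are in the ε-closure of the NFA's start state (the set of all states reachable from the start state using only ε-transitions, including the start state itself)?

6

Work bottom-up. For each fragment F, track |ε-closure(F.start)| and whether F's accept lies in that closure (i.e. whether F accepts ε). A single-symbol fragment has closure size 1 and does not accept ε.
  pq : |ε-closure| equals the left operand's closure size = 1 (its accept is not ε-reachable, so the closure stops there)
  s | r | p | q | pq : new start ε-reaches every alternative's start; none of them accept ε, so the new accept is not reached: |ε-closure| = 1 + 1 + 1 + 1 + 1 + 1 = 6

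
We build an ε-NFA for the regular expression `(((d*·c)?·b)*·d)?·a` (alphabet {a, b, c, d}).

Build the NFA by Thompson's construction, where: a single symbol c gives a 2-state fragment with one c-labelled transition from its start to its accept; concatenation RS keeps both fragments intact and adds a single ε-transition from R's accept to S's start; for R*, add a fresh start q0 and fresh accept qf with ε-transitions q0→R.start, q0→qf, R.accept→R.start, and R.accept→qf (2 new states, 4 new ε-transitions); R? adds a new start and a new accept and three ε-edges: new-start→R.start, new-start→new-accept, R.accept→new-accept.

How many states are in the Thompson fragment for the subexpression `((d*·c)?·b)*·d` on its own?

Fragment for `((d*·c)?·b)*·d`:
Each of the 4 symbol leaves contributes a 2-state fragment.
  d* — 4 states
  d*·c — 6 states
  (d*·c)? — 8 states
  (d*·c)?·b — 10 states
  ((d*·c)?·b)* — 12 states
  ((d*·c)?·b)*·d — 14 states

14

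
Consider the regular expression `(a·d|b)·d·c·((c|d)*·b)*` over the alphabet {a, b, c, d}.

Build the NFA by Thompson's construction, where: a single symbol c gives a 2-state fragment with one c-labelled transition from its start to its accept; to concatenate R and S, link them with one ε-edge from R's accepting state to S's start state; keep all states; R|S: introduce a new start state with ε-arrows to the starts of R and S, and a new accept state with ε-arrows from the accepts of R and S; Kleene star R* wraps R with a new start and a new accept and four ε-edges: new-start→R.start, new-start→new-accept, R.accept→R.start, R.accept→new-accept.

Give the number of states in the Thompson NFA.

24

By structural recursion:
Each of the 8 symbol leaves contributes a 2-state fragment.
  a·d → 4 states
  a·d|b → 8 states
  c|d → 6 states
  (c|d)* → 8 states
  (c|d)*·b → 10 states
  ((c|d)*·b)* → 12 states
  (a·d|b)·d·c·((c|d)*·b)* → 24 states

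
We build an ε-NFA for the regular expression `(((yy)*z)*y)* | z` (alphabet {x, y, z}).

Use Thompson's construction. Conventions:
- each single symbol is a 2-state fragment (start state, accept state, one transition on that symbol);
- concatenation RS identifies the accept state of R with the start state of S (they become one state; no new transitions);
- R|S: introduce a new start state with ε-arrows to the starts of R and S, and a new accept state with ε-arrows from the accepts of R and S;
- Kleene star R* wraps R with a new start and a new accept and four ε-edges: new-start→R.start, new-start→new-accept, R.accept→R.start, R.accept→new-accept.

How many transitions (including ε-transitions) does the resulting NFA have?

Building bottom-up:
Each of the 5 symbol leaves contributes 1 transition (1 symbol, 0 ε).
  yy : 2 transitions (2 symbol, 0 ε)
  (yy)* : 6 transitions (2 symbol, 4 ε)
  (yy)*z : 7 transitions (3 symbol, 4 ε)
  ((yy)*z)* : 11 transitions (3 symbol, 8 ε)
  ((yy)*z)*y : 12 transitions (4 symbol, 8 ε)
  (((yy)*z)*y)* : 16 transitions (4 symbol, 12 ε)
  (((yy)*z)*y)* | z : 21 transitions (5 symbol, 16 ε)

21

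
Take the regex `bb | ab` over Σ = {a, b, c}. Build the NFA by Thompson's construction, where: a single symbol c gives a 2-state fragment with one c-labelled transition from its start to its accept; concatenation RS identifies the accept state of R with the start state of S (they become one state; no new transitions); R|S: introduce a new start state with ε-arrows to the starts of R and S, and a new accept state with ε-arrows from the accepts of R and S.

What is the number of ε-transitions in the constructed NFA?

4

Recursing over subexpressions:
Each of the 4 symbol leaves contributes 0 ε-transitions.
  bb — 0 ε-transitions
  ab — 0 ε-transitions
  bb | ab — 4 ε-transitions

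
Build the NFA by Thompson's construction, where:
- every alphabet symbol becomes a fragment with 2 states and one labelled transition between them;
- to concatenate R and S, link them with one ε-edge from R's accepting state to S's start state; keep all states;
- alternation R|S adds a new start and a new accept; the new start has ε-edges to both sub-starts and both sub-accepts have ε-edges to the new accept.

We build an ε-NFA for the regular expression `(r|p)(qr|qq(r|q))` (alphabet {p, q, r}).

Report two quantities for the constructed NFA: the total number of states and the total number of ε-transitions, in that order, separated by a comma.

22, 16

Recursing over subexpressions:
Each of the 8 symbol leaves contributes 2 states and 0 ε-transitions.
  r|p = 6 states, 4 ε-transitions
  qr = 4 states, 1 ε-transition
  r|q = 6 states, 4 ε-transitions
  qq(r|q) = 10 states, 6 ε-transitions
  qr|qq(r|q) = 16 states, 11 ε-transitions
  (r|p)(qr|qq(r|q)) = 22 states, 16 ε-transitions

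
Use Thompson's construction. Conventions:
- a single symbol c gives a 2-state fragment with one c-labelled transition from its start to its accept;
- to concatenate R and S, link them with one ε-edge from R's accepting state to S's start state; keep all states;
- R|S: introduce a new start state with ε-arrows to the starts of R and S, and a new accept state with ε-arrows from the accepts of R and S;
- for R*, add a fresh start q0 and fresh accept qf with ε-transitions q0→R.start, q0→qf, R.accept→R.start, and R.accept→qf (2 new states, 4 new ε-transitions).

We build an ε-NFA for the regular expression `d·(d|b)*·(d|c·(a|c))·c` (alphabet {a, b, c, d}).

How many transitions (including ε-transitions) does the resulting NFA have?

Recursing over subexpressions:
Each of the 8 symbol leaves contributes 1 transition (1 symbol, 0 ε).
  d|b — 6 transitions (2 symbol, 4 ε)
  (d|b)* — 10 transitions (2 symbol, 8 ε)
  a|c — 6 transitions (2 symbol, 4 ε)
  c·(a|c) — 8 transitions (3 symbol, 5 ε)
  d|c·(a|c) — 13 transitions (4 symbol, 9 ε)
  d·(d|b)*·(d|c·(a|c))·c — 28 transitions (8 symbol, 20 ε)

28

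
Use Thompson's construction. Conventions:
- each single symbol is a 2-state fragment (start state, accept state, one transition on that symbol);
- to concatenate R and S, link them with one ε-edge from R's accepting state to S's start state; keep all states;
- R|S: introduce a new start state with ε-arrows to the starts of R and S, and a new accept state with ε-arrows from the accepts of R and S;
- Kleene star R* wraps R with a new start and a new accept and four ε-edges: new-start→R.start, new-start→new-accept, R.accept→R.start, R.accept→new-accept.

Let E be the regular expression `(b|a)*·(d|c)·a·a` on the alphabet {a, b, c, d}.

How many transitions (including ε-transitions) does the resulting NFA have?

Per subexpression:
Each of the 6 symbol leaves contributes 1 transition (1 symbol, 0 ε).
  b|a : 6 transitions (2 symbol, 4 ε)
  (b|a)* : 10 transitions (2 symbol, 8 ε)
  d|c : 6 transitions (2 symbol, 4 ε)
  (b|a)*·(d|c)·a·a : 21 transitions (6 symbol, 15 ε)

21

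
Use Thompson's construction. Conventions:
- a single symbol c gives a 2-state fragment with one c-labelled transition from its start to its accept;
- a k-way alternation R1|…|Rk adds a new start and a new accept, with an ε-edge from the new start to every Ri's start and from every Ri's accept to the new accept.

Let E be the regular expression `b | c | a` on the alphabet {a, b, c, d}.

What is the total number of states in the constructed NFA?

8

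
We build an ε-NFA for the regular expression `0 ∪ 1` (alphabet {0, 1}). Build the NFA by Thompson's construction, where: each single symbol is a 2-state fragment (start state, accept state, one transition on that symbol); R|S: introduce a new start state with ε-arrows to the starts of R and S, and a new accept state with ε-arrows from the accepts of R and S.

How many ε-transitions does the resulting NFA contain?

Bottom-up over the parse tree:
Each of the 2 symbol leaves contributes 0 ε-transitions.
  0 ∪ 1 = 4 ε-transitions

4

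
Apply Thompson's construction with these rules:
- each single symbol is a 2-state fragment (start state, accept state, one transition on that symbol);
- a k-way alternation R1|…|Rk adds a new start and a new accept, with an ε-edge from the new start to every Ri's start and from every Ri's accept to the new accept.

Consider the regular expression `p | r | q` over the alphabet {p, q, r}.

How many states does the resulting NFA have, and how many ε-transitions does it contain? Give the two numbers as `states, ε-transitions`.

8, 6

Recursing over subexpressions:
Each of the 3 symbol leaves contributes 2 states and 0 ε-transitions.
  p | r | q → 8 states, 6 ε-transitions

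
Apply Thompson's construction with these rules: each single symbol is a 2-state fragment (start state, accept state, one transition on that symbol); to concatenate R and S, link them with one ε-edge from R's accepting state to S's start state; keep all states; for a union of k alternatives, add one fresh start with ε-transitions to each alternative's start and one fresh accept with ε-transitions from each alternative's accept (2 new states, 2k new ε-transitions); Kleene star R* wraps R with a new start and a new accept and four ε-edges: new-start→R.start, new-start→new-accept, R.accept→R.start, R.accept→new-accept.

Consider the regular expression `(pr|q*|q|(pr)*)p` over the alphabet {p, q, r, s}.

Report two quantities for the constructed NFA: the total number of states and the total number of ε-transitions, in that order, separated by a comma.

Building bottom-up:
Each of the 7 symbol leaves contributes 2 states and 0 ε-transitions.
  pr = 4 states, 1 ε-transition
  q* = 4 states, 4 ε-transitions
  pr = 4 states, 1 ε-transition
  (pr)* = 6 states, 5 ε-transitions
  pr|q*|q|(pr)* = 18 states, 18 ε-transitions
  (pr|q*|q|(pr)*)p = 20 states, 19 ε-transitions

20, 19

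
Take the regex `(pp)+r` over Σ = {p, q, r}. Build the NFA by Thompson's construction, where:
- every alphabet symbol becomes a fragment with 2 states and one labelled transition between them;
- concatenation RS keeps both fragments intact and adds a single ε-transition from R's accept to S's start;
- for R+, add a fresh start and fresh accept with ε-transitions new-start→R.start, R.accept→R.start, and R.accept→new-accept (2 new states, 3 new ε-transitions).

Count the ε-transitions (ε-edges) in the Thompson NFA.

5

By structural recursion:
Each of the 3 symbol leaves contributes 0 ε-transitions.
  pp → 1 ε-transition
  (pp)+ → 4 ε-transitions
  (pp)+r → 5 ε-transitions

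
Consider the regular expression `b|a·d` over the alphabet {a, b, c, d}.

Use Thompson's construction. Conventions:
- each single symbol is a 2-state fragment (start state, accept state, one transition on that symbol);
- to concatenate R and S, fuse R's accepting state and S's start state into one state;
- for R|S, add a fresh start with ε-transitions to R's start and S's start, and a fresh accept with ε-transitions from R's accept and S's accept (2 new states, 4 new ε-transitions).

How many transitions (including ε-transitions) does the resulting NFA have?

Recursing over subexpressions:
Each of the 3 symbol leaves contributes 1 transition (1 symbol, 0 ε).
  a·d : 2 transitions (2 symbol, 0 ε)
  b|a·d : 7 transitions (3 symbol, 4 ε)

7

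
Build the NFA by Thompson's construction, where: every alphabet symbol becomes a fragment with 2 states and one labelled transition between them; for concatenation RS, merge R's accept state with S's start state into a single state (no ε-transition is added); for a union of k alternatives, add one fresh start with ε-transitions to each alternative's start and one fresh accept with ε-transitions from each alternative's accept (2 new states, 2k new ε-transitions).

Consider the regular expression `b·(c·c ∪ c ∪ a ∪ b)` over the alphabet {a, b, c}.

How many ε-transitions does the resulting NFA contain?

8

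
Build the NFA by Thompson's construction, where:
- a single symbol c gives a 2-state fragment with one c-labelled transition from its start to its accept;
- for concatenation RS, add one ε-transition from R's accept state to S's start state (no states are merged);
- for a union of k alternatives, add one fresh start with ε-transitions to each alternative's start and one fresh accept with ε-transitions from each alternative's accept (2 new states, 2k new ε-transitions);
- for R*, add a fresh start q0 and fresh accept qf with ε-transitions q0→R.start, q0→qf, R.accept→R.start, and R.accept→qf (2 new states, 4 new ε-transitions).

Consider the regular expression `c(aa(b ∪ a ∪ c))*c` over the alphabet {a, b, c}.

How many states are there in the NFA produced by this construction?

By structural recursion:
Each of the 7 symbol leaves contributes a 2-state fragment.
  b ∪ a ∪ c : 8 states
  aa(b ∪ a ∪ c) : 12 states
  (aa(b ∪ a ∪ c))* : 14 states
  c(aa(b ∪ a ∪ c))*c : 18 states

18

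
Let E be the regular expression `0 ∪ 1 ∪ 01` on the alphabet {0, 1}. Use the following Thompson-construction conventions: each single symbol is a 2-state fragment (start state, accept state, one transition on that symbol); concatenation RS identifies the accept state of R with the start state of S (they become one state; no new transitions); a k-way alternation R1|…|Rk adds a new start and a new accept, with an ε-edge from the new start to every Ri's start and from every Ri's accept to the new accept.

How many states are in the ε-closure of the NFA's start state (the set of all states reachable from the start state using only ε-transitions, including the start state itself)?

4

Let C(F) = |ε-closure(F.start)| within fragment F, and note whether F accepts ε. Symbol fragments have C = 1 and do not accept ε. Then:
  01 — |ε-closure| equals the left operand's closure size = 1 (its accept is not ε-reachable, so the closure stops there)
  0 ∪ 1 ∪ 01 — |ε-closure| = 1 + 1 + 1 + 1 = 4 (the new accept is not ε-reachable since no branch accepts ε)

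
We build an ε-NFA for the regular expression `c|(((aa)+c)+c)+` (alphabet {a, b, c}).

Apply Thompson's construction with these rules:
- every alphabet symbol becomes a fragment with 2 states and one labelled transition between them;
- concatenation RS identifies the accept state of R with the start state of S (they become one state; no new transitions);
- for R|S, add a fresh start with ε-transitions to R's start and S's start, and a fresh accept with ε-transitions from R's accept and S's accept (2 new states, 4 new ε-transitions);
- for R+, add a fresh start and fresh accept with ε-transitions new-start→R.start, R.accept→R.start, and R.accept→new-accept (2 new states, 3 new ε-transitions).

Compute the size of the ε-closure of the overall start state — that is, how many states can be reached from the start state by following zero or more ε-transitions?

6

Compute the ε-closure size of each fragment's start state recursively; a symbol fragment's start has no outgoing ε-edge, so its closure is just itself (size 1).
  aa — same as the first factor's closure: |ε-closure| = 1
  (aa)+ — new start ε-reaches only the body's start; the new accept needs a symbol first: |ε-closure| = 1 + 1 = 2
  (aa)+c — |ε-closure| equals the left operand's closure size = 2 (its accept is not ε-reachable, so the closure stops there)
  ((aa)+c)+ — new start ε-reaches only the body's start; the new accept needs a symbol first: |ε-closure| = 1 + 2 = 3
  ((aa)+c)+c — same as the first factor's closure: |ε-closure| = 3
  (((aa)+c)+c)+ — |ε-closure| = 1 + 3 = 4 (the body doesn't accept ε, so the new accept is not reached)
  c|(((aa)+c)+c)+ — new start ε-reaches every alternative's start; none of them accept ε, so the new accept is not reached: |ε-closure| = 1 + 1 + 4 = 6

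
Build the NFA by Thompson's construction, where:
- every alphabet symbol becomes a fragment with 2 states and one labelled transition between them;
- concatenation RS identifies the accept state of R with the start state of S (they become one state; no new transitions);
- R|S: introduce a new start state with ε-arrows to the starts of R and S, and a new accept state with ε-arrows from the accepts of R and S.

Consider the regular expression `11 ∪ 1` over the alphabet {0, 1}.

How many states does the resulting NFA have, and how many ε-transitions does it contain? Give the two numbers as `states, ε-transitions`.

7, 4

By structural recursion:
Each of the 3 symbol leaves contributes 2 states and 0 ε-transitions.
  11 → 3 states, 0 ε-transitions
  11 ∪ 1 → 7 states, 4 ε-transitions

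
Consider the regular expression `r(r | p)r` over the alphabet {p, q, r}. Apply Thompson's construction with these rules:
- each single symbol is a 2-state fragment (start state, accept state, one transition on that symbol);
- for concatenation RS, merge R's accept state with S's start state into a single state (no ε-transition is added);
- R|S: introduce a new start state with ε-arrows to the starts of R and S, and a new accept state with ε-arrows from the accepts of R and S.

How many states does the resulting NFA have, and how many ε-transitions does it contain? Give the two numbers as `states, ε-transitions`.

Building bottom-up:
Each of the 4 symbol leaves contributes 2 states and 0 ε-transitions.
  r | p = 6 states, 4 ε-transitions
  r(r | p)r = 8 states, 4 ε-transitions

8, 4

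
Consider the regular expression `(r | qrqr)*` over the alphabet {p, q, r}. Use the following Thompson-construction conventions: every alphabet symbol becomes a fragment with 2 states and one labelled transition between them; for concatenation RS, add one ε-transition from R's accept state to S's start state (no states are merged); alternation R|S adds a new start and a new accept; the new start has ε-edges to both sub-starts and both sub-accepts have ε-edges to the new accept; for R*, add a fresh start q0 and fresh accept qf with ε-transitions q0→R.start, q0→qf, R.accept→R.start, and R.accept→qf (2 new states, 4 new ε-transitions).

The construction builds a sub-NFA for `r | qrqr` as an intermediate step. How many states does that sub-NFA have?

12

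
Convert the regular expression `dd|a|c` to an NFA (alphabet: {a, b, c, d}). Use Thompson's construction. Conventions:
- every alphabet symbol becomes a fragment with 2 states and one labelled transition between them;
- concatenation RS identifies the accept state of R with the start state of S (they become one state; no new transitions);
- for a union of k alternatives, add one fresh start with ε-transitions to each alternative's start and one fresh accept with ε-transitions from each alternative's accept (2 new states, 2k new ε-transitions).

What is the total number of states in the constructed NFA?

Bottom-up over the parse tree:
Each of the 4 symbol leaves contributes a 2-state fragment.
  dd — 3 states
  dd|a|c — 9 states

9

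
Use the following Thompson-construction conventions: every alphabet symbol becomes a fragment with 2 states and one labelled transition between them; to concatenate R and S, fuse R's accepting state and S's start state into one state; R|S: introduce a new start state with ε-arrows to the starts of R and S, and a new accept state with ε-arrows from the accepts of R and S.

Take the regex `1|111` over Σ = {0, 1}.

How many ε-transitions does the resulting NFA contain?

By structural recursion:
Each of the 4 symbol leaves contributes 0 ε-transitions.
  111 → 0 ε-transitions
  1|111 → 4 ε-transitions

4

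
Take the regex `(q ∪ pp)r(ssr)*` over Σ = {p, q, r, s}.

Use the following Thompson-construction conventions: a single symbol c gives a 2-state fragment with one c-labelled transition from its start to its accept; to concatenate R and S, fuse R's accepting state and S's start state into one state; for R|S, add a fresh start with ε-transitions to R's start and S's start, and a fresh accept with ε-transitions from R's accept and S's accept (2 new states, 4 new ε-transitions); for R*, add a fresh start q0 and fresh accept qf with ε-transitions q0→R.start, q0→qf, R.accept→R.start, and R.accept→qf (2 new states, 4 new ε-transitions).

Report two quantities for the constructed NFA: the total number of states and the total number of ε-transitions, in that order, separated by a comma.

13, 8

Per subexpression:
Each of the 7 symbol leaves contributes 2 states and 0 ε-transitions.
  pp — 3 states, 0 ε-transitions
  q ∪ pp — 7 states, 4 ε-transitions
  ssr — 4 states, 0 ε-transitions
  (ssr)* — 6 states, 4 ε-transitions
  (q ∪ pp)r(ssr)* — 13 states, 8 ε-transitions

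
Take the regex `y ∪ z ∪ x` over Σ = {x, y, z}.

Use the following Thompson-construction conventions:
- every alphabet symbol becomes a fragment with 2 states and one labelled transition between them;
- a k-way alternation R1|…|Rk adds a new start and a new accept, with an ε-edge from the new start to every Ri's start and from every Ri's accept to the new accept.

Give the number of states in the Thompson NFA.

8

Recursing over subexpressions:
Each of the 3 symbol leaves contributes a 2-state fragment.
  y ∪ z ∪ x : 8 states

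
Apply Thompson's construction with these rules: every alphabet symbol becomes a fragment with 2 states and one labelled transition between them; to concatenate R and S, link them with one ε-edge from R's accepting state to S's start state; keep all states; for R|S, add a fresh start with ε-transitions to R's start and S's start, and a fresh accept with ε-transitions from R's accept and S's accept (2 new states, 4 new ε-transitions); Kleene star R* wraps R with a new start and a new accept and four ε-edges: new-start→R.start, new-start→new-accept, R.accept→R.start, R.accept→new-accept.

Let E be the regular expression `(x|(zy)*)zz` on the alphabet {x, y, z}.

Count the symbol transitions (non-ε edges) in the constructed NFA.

5

Recursing over subexpressions:
Each of the 5 symbol leaves contributes exactly 1 symbol transition.
  zy → 2 symbol transitions
  (zy)* → 2 symbol transitions
  x|(zy)* → 3 symbol transitions
  (x|(zy)*)zz → 5 symbol transitions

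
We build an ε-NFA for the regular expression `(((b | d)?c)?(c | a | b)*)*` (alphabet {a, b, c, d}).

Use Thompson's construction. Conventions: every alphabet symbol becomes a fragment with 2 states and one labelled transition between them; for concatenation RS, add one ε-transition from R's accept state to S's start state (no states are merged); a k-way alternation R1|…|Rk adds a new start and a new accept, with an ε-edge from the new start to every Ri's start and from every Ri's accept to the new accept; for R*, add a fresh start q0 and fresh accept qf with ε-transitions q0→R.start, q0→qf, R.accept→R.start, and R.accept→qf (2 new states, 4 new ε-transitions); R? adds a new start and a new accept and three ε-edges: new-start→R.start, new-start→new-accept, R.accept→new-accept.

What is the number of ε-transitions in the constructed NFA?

Recursing over subexpressions:
Each of the 6 symbol leaves contributes 0 ε-transitions.
  b | d = 4 ε-transitions
  (b | d)? = 7 ε-transitions
  (b | d)?c = 8 ε-transitions
  ((b | d)?c)? = 11 ε-transitions
  c | a | b = 6 ε-transitions
  (c | a | b)* = 10 ε-transitions
  ((b | d)?c)?(c | a | b)* = 22 ε-transitions
  (((b | d)?c)?(c | a | b)*)* = 26 ε-transitions

26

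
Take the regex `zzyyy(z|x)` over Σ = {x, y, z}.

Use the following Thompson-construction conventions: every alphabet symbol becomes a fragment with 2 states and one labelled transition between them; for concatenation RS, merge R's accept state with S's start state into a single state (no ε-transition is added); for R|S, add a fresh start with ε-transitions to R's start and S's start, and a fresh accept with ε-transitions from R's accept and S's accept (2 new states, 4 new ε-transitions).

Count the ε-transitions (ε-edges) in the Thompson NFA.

4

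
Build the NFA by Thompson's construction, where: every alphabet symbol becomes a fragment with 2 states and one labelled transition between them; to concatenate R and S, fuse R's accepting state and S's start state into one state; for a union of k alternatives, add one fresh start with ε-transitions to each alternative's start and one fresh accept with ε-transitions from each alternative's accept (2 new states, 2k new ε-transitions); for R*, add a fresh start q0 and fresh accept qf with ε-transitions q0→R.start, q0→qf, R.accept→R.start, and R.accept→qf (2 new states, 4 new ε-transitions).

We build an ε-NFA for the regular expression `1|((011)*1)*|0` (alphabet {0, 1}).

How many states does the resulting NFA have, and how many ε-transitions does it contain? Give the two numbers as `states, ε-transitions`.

15, 14

Per subexpression:
Each of the 6 symbol leaves contributes 2 states and 0 ε-transitions.
  011 → 4 states, 0 ε-transitions
  (011)* → 6 states, 4 ε-transitions
  (011)*1 → 7 states, 4 ε-transitions
  ((011)*1)* → 9 states, 8 ε-transitions
  1|((011)*1)*|0 → 15 states, 14 ε-transitions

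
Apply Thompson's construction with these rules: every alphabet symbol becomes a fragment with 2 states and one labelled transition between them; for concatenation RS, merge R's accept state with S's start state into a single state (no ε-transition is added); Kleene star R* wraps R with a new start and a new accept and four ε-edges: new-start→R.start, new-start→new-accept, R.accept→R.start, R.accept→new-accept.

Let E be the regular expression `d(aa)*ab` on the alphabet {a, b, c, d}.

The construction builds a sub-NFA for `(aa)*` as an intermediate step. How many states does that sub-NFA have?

Fragment for `(aa)*`:
Each of the 2 symbol leaves contributes a 2-state fragment.
  aa — 3 states
  (aa)* — 5 states

5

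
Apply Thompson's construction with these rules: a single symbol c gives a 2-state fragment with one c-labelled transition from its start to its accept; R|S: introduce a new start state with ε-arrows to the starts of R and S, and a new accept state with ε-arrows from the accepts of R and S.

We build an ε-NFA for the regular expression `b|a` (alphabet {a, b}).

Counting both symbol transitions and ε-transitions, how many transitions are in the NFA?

6

Per subexpression:
Each of the 2 symbol leaves contributes 1 transition (1 symbol, 0 ε).
  b|a → 6 transitions (2 symbol, 4 ε)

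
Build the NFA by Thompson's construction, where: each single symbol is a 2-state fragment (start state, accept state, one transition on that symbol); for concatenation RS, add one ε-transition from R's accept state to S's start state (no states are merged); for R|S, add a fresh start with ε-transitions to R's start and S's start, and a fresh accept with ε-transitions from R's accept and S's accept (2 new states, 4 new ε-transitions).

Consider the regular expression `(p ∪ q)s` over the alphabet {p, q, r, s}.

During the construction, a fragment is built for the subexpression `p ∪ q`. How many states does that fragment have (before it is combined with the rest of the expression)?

6

Fragment for `p ∪ q`:
Each of the 2 symbol leaves contributes a 2-state fragment.
  p ∪ q → 6 states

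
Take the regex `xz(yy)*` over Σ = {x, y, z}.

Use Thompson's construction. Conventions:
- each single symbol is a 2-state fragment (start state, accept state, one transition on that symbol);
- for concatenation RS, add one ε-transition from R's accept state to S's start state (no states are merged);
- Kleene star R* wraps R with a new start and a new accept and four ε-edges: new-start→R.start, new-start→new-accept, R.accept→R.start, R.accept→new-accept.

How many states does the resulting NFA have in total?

10

Recursing over subexpressions:
Each of the 4 symbol leaves contributes a 2-state fragment.
  yy : 4 states
  (yy)* : 6 states
  xz(yy)* : 10 states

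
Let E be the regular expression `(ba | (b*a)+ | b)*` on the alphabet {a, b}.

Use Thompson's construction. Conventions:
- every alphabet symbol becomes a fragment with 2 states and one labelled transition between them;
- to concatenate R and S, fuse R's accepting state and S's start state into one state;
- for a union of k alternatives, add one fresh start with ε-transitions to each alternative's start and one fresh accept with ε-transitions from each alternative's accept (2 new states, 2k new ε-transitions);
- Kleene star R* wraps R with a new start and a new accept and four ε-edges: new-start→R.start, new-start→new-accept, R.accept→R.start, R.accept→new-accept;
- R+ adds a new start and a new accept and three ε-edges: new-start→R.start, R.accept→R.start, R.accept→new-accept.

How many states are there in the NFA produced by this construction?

Building bottom-up:
Each of the 5 symbol leaves contributes a 2-state fragment.
  ba = 3 states
  b* = 4 states
  b*a = 5 states
  (b*a)+ = 7 states
  ba | (b*a)+ | b = 14 states
  (ba | (b*a)+ | b)* = 16 states

16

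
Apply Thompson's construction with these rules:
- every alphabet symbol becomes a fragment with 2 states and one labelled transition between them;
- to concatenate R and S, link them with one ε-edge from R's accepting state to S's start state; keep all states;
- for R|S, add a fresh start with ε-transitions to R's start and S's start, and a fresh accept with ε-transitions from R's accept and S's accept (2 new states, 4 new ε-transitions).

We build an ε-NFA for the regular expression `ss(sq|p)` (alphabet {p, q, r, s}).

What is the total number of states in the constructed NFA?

12

Per subexpression:
Each of the 5 symbol leaves contributes a 2-state fragment.
  sq — 4 states
  sq|p — 8 states
  ss(sq|p) — 12 states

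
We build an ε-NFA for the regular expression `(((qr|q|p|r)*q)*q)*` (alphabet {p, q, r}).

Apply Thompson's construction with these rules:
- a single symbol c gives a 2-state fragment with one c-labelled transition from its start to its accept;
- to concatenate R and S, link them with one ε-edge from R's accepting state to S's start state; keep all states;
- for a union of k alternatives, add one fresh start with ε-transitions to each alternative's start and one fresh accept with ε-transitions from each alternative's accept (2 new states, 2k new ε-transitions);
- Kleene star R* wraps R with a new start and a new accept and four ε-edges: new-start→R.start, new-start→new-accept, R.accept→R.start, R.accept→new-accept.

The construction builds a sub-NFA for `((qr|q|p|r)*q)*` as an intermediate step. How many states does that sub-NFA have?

Fragment for `((qr|q|p|r)*q)*`:
Each of the 6 symbol leaves contributes a 2-state fragment.
  qr → 4 states
  qr|q|p|r → 12 states
  (qr|q|p|r)* → 14 states
  (qr|q|p|r)*q → 16 states
  ((qr|q|p|r)*q)* → 18 states

18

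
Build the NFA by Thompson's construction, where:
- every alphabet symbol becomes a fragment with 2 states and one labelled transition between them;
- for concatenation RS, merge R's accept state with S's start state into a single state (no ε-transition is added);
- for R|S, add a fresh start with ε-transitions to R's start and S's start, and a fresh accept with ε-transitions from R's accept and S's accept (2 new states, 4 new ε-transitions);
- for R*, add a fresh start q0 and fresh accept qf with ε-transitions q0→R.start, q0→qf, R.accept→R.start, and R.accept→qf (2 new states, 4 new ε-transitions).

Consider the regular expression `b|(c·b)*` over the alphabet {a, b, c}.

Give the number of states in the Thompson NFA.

Per subexpression:
Each of the 3 symbol leaves contributes a 2-state fragment.
  c·b = 3 states
  (c·b)* = 5 states
  b|(c·b)* = 9 states

9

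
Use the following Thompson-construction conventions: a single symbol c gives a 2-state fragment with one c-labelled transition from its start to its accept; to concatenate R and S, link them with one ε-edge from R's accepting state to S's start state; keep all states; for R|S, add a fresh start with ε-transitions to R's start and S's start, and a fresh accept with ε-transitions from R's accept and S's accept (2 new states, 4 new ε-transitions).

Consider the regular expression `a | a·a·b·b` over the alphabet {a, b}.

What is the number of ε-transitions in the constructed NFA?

By structural recursion:
Each of the 5 symbol leaves contributes 0 ε-transitions.
  a·a·b·b — 3 ε-transitions
  a | a·a·b·b — 7 ε-transitions

7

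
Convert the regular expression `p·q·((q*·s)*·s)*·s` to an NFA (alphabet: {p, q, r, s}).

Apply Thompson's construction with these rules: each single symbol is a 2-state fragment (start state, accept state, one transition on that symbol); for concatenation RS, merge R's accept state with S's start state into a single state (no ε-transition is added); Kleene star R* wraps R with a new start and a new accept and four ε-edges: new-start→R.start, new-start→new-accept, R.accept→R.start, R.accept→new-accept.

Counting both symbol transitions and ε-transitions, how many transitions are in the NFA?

18

By structural recursion:
Each of the 6 symbol leaves contributes 1 transition (1 symbol, 0 ε).
  q* → 5 transitions (1 symbol, 4 ε)
  q*·s → 6 transitions (2 symbol, 4 ε)
  (q*·s)* → 10 transitions (2 symbol, 8 ε)
  (q*·s)*·s → 11 transitions (3 symbol, 8 ε)
  ((q*·s)*·s)* → 15 transitions (3 symbol, 12 ε)
  p·q·((q*·s)*·s)*·s → 18 transitions (6 symbol, 12 ε)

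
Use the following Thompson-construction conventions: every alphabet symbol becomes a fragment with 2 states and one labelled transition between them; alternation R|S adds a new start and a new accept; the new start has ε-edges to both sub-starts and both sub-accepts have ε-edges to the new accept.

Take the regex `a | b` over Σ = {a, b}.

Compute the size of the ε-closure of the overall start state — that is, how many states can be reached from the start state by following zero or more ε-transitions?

Compute the ε-closure size of each fragment's start state recursively; a symbol fragment's start has no outgoing ε-edge, so its closure is just itself (size 1).
  a | b : new start ε-reaches every alternative's start; none of them accept ε, so the new accept is not reached: |ε-closure| = 1 + 1 + 1 = 3

3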